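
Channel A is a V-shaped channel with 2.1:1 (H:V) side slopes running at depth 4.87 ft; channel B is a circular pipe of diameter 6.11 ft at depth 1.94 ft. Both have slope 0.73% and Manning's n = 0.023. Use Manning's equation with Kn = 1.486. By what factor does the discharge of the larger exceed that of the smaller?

Channel A: For a triangular section with side slope z = 2.1: A = zy² = 2.1×4.87² = 49.81 ft²; P = 2y√(1+z²) = 2×4.87×2.326 = 22.65 ft. Hydraulic radius R = A/P = 49.81/22.65 = 2.198 ft. Q_A = (1.486/0.023)·49.81·2.198^(2/3)·√0.0073 = 464.8 ft³/s.
Channel B: For a circular section of diameter D = 6.11 ft at depth y = 1.94 ft, the central angle is θ = 2 arccos(1 − 2y/D) = 2.394 rad. Then A = (D²/8)(θ − sin θ) = 8.002 ft² and P = Dθ/2 = 7.315 ft. Hydraulic radius R = A/P = 8.002/7.315 = 1.094 ft. Q_B = (1.486/0.023)·8.002·1.094^(2/3)·√0.0073 = 46.9 ft³/s.
The larger discharge is 464.8 ft³/s and the smaller is 46.9 ft³/s; the ratio is 9.91.

9.91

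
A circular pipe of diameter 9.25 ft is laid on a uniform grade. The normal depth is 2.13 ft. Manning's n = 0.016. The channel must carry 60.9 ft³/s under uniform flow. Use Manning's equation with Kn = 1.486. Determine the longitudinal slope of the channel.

For a circular section of diameter D = 9.25 ft at depth y = 2.13 ft, the central angle is θ = 2 arccos(1 − 2y/D) = 2.002 rad. Then A = (D²/8)(θ − sin θ) = 11.7 ft² and P = Dθ/2 = 9.259 ft.
Hydraulic radius R = A/P = 11.7/9.259 = 1.263 ft.
From Manning's equation, S = [nQ / (1.486 A R^(2/3))]² = [0.016 × 60.9 / (1.486 × 11.7 × 1.263^(2/3))]² = 0.0023.

S = 0.0023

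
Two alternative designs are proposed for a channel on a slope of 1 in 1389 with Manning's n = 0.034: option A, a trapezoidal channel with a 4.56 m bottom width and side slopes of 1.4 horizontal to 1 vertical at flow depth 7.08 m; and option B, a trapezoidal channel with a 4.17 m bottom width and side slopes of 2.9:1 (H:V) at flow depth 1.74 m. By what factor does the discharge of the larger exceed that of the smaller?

14.1

Channel A: With bottom width b = 4.56 m and side slope z = 1.4: A = (b + zy)y = (4.56 + 1.4×7.08)×7.08 = 102.5 m²; P = b + 2y√(1+z²) = 4.56 + 2×7.08×1.72 = 28.92 m. Hydraulic radius R = A/P = 102.5/28.92 = 3.543 m. Q_A = (1/0.034)·102.5·3.543^(2/3)·√0.0007199 = 187.9 m³/s.
Channel B: With bottom width b = 4.17 m and side slope z = 2.9: A = (b + zy)y = (4.17 + 2.9×1.74)×1.74 = 16.04 m²; P = b + 2y√(1+z²) = 4.17 + 2×1.74×3.068 = 14.85 m. Hydraulic radius R = A/P = 16.04/14.85 = 1.08 m. Q_B = (1/0.034)·16.04·1.08^(2/3)·√0.0007199 = 13.32 m³/s.
The larger discharge is 187.9 m³/s and the smaller is 13.32 m³/s; the ratio is 14.1.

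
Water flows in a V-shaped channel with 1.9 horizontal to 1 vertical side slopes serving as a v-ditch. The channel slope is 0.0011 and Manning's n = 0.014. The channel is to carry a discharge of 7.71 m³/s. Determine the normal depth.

y_n = 1.5 m

Manning's equation rearranged: A R^(2/3) = nQ / (1·√S) = 0.014 × 7.71 / (√0.0011) = 3.255.
Try y = 1.89 m: A R^(2/3) = 6.024 — too large.
Try y = 1.06 m: A R^(2/3) = 1.289 — too small.
Try y = 1.5 m: A R^(2/3) = 3.253 — ≈ 3.255.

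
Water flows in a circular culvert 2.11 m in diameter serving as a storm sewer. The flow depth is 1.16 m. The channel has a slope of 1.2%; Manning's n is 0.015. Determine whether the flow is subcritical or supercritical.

For a circular section of diameter D = 2.11 m at depth y = 1.16 m, the central angle is θ = 2 arccos(1 − 2y/D) = 3.341 rad. Then A = (D²/8)(θ − sin θ) = 1.97 m² and P = Dθ/2 = 3.525 m.
Hydraulic radius R = A/P = 1.97/3.525 = 0.5588 m.
V = (1/n) R^(2/3) √S = (1/0.015) × 0.5588^(2/3) × √0.012 = 4.954 m/s. Hydraulic depth D_h = A/T = 1.97/2.1 = 0.9381 m.
Froude number Fr = V/√(g·D_h) = 4.954/√(9.81×0.9381) = 1.63, which is greater than 1, so the flow is supercritical.

supercritical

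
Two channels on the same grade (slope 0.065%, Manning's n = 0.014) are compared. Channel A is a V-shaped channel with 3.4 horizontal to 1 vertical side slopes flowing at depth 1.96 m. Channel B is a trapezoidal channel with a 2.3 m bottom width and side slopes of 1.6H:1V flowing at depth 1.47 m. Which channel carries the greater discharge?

channel A

Channel A: For a triangular section with side slope z = 3.4: A = zy² = 3.4×1.96² = 13.06 m²; P = 2y√(1+z²) = 2×1.96×3.544 = 13.89 m. Hydraulic radius R = A/P = 13.06/13.89 = 0.9402 m. Q_A = (1/0.014)·13.06·0.9402^(2/3)·√0.00065 = 22.83 m³/s.
Channel B: With bottom width b = 2.3 m and side slope z = 1.6: A = (b + zy)y = (2.3 + 1.6×1.47)×1.47 = 6.838 m²; P = b + 2y√(1+z²) = 2.3 + 2×1.47×1.887 = 7.847 m. Hydraulic radius R = A/P = 6.838/7.847 = 0.8715 m. Q_B = (1/0.014)·6.838·0.8715^(2/3)·√0.00065 = 11.36 m³/s.
Q_A = 22.83 m³/s vs Q_B = 11.36 m³/s, so channel A carries more.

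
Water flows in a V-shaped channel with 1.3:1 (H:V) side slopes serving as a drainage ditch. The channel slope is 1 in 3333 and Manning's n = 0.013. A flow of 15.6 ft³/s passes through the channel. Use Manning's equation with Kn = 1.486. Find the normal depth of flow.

y_n = 2.48 ft

Manning's equation rearranged: A R^(2/3) = nQ / (1.486·√S) = 0.013 × 15.6 / (1.486 × √0.0003) = 7.879.
Trying y = 2.2 ft: A R^(2/3) = 5.742 — short.
Trying y = 2.82 ft: A R^(2/3) = 11.13 — over.
Trying y = 2.48 ft: A R^(2/3) = 7.904 — ≈ 7.879.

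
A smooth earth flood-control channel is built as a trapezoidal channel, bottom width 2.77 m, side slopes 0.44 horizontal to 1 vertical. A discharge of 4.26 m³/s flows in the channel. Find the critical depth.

y_c = 0.602 m

At critical depth, Q² T / (g A³) = 1, i.e. A³/T = Q²/g = 4.26²/9.81 = 1.85.
At y = 0.506 m: A³/T = 1.08 — low.
At y = 0.713 m: A³/T = 3.129 — high.
At y = 0.602 m: A³/T = 1.848 — close enough.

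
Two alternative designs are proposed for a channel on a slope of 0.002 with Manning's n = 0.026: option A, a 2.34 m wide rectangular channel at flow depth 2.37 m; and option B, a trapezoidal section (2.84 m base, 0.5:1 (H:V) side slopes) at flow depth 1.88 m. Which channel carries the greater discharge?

Channel A: Flow area A = b·y = 2.34 × 2.37 = 5.546 m². Wetted perimeter P = b + 2y = 2.34 + 2×2.37 = 7.08 m. Hydraulic radius R = A/P = 5.546/7.08 = 0.7833 m. Q_A = (1/0.026)·5.546·0.7833^(2/3)·√0.002 = 8.106 m³/s.
Channel B: With bottom width b = 2.84 m and side slope z = 0.5: A = (b + zy)y = (2.84 + 0.5×1.88)×1.88 = 7.106 m²; P = b + 2y√(1+z²) = 2.84 + 2×1.88×1.118 = 7.044 m. Hydraulic radius R = A/P = 7.106/7.044 = 1.009 m. Q_B = (1/0.026)·7.106·1.009^(2/3)·√0.002 = 12.3 m³/s.
Q_A = 8.106 m³/s vs Q_B = 12.3 m³/s, so channel B carries more.

channel B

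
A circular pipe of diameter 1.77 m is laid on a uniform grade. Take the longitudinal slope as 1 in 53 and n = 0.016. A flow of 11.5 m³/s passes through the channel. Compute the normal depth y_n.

y_n = 1.36 m

Manning's equation rearranged: A R^(2/3) = nQ / (1·√S) = 0.016 × 11.5 / (√0.01887) = 1.34.
At y = 1.63 m: A R^(2/3) = 1.534 — too large.
At y = 1.07 m: A R^(2/3) = 0.971 — too small.
At y = 1.36 m: A R^(2/3) = 1.339 — matches.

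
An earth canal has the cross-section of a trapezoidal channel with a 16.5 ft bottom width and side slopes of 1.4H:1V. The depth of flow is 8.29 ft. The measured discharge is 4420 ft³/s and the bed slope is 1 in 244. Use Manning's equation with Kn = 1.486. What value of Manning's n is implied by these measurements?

With bottom width b = 16.5 ft and side slope z = 1.4: A = (b + zy)y = (16.5 + 1.4×8.29)×8.29 = 233 ft²; P = b + 2y√(1+z²) = 16.5 + 2×8.29×1.72 = 45.03 ft.
Hydraulic radius R = A/P = 233/45.03 = 5.175 ft.
Rearranging Manning's equation: n = (1.486/Q) A R^(2/3) S^(1/2) = (1.486/4420) × 233 × 5.175^(2/3) × √0.004098 = 0.015.

n = 0.015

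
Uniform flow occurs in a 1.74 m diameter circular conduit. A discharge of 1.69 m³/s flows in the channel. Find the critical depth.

At critical depth, Q² T / (g A³) = 1, i.e. A³/T = Q²/g = 1.69²/9.81 = 0.2911.
At y = 0.807 m: A³/T = 0.7247 — high.
At y = 0.551 m: A³/T = 0.167 — low.
At y = 0.636 m: A³/T = 0.2906 — close enough.

y_c = 0.636 m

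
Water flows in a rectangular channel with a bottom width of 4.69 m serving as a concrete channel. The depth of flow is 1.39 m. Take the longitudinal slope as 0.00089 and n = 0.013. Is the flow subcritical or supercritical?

subcritical

Flow area A = b·y = 4.69 × 1.39 = 6.519 m². Wetted perimeter P = b + 2y = 4.69 + 2×1.39 = 7.47 m.
Hydraulic radius R = A/P = 6.519/7.47 = 0.8727 m.
V = (1/n) R^(2/3) √S = (1/0.013) × 0.8727^(2/3) × √0.00089 = 2.096 m/s. Hydraulic depth D_h = A/T = 6.519/4.69 = 1.39 m.
Froude number Fr = V/√(g·D_h) = 2.096/√(9.81×1.39) = 0.568, which is less than 1, so the flow is subcritical.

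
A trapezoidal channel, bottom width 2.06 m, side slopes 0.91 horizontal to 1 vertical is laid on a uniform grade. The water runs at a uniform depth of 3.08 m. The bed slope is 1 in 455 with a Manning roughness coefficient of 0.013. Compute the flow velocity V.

V = 4.6 m/s

With bottom width b = 2.06 m and side slope z = 0.91: A = (b + zy)y = (2.06 + 0.91×3.08)×3.08 = 14.98 m²; P = b + 2y√(1+z²) = 2.06 + 2×3.08×1.352 = 10.39 m.
Hydraulic radius R = A/P = 14.98/10.39 = 1.442 m.
From Manning's equation, V = (1/n) R^(2/3) S^(1/2) = (1/0.013) × 1.442^(2/3) × 0.002198^(1/2) = 4.6 m/s.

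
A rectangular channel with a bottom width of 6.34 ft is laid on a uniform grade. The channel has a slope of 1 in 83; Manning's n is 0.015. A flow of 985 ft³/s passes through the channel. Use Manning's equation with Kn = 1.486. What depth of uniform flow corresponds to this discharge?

Manning's equation rearranged: A R^(2/3) = nQ / (1.486·√S) = 0.015 × 985 / (1.486 × √0.01205) = 90.58.
Try y = 6.66 ft: A R^(2/3) = 70.29 — low.
Try y = 10.4 ft: A R^(2/3) = 119.2 — high.
Try y = 8.23 ft: A R^(2/3) = 90.61 — close enough.

y_n = 8.23 ft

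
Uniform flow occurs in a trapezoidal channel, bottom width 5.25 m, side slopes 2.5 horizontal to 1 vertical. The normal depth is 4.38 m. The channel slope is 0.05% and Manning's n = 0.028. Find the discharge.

With bottom width b = 5.25 m and side slope z = 2.5: A = (b + zy)y = (5.25 + 2.5×4.38)×4.38 = 70.96 m²; P = b + 2y√(1+z²) = 5.25 + 2×4.38×2.693 = 28.84 m.
Hydraulic radius R = A/P = 70.96/28.84 = 2.461 m.
Manning's equation: Q = (1/n) A R^(2/3) S^(1/2) = (1/0.028) × 70.96 × 2.461^(2/3) × 0.0005^(1/2) = 103 m³/s.

Q = 103 m³/s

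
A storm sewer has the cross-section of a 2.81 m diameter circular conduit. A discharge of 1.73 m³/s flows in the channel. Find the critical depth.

y_c = 0.561 m

At critical depth, Q² T / (g A³) = 1, i.e. A³/T = Q²/g = 1.73²/9.81 = 0.3051.
Trying y = 0.486 m: A³/T = 0.1732 — too small.
Trying y = 0.561 m: A³/T = 0.3041 — matches.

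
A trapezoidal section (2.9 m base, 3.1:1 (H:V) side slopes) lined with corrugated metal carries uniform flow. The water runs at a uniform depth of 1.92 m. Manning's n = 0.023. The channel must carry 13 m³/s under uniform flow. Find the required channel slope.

With bottom width b = 2.9 m and side slope z = 3.1: A = (b + zy)y = (2.9 + 3.1×1.92)×1.92 = 17 m²; P = b + 2y√(1+z²) = 2.9 + 2×1.92×3.257 = 15.41 m.
Hydraulic radius R = A/P = 17/15.41 = 1.103 m.
From Manning's equation, S = [nQ / (1 A R^(2/3))]² = [0.023 × 13 / (1 × 17 × 1.103^(2/3))]² = 0.000272.

S = 0.000272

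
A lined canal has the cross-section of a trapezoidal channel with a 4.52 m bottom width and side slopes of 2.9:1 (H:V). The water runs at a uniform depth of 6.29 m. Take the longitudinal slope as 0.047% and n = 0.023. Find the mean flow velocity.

V = 2.1 m/s

With bottom width b = 4.52 m and side slope z = 2.9: A = (b + zy)y = (4.52 + 2.9×6.29)×6.29 = 143.2 m²; P = b + 2y√(1+z²) = 4.52 + 2×6.29×3.068 = 43.11 m.
Hydraulic radius R = A/P = 143.2/43.11 = 3.321 m.
From Manning's equation, V = (1/n) R^(2/3) S^(1/2) = (1/0.023) × 3.321^(2/3) × 0.00047^(1/2) = 2.1 m/s.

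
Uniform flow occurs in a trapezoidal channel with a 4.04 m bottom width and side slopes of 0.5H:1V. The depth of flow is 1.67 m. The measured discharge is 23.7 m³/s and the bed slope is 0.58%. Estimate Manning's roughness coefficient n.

With bottom width b = 4.04 m and side slope z = 0.5: A = (b + zy)y = (4.04 + 0.5×1.67)×1.67 = 8.141 m²; P = b + 2y√(1+z²) = 4.04 + 2×1.67×1.118 = 7.774 m.
Hydraulic radius R = A/P = 8.141/7.774 = 1.047 m.
Rearranging Manning's equation: n = (1/Q) A R^(2/3) S^(1/2) = (1/23.7) × 8.141 × 1.047^(2/3) × √0.0058 = 0.027.

n = 0.027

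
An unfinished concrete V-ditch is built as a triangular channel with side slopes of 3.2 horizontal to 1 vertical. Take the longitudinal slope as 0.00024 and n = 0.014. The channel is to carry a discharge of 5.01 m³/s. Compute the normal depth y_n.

Manning's equation rearranged: A R^(2/3) = nQ / (1·√S) = 0.014 × 5.01 / (√0.00024) = 4.528.
Try y = 1.58 m: A R^(2/3) = 6.618 — over.
Try y = 1.37 m: A R^(2/3) = 4.524 — matches.

y_n = 1.37 m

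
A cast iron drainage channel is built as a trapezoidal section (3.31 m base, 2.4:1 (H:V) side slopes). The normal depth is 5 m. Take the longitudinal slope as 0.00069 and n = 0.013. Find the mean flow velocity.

V = 3.83 m/s

With bottom width b = 3.31 m and side slope z = 2.4: A = (b + zy)y = (3.31 + 2.4×5)×5 = 76.55 m²; P = b + 2y√(1+z²) = 3.31 + 2×5×2.6 = 29.31 m.
Hydraulic radius R = A/P = 76.55/29.31 = 2.612 m.
From Manning's equation, V = (1/n) R^(2/3) S^(1/2) = (1/0.013) × 2.612^(2/3) × 0.00069^(1/2) = 3.83 m/s.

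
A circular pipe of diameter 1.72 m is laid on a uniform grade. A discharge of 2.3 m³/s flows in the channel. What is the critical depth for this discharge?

At critical depth, Q² T / (g A³) = 1, i.e. A³/T = Q²/g = 2.3²/9.81 = 0.5392.
Try y = 0.572 m: A³/T = 0.1905 — short.
Try y = 0.75 m: A³/T = 0.5401 — matches.

y_c = 0.75 m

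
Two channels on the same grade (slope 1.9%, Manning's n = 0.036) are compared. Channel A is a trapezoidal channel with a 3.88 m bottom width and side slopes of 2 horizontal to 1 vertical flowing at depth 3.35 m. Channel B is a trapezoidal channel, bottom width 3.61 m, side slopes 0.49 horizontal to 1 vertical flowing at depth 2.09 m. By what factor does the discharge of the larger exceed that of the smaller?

5.01

Channel A: With bottom width b = 3.88 m and side slope z = 2: A = (b + zy)y = (3.88 + 2×3.35)×3.35 = 35.44 m²; P = b + 2y√(1+z²) = 3.88 + 2×3.35×2.236 = 18.86 m. Hydraulic radius R = A/P = 35.44/18.86 = 1.879 m. Q_A = (1/0.036)·35.44·1.879^(2/3)·√0.019 = 206.7 m³/s.
Channel B: With bottom width b = 3.61 m and side slope z = 0.49: A = (b + zy)y = (3.61 + 0.49×2.09)×2.09 = 9.685 m²; P = b + 2y√(1+z²) = 3.61 + 2×2.09×1.114 = 8.265 m. Hydraulic radius R = A/P = 9.685/8.265 = 1.172 m. Q_B = (1/0.036)·9.685·1.172^(2/3)·√0.019 = 41.22 m³/s.
The larger discharge is 206.7 m³/s and the smaller is 41.22 m³/s; the ratio is 5.01.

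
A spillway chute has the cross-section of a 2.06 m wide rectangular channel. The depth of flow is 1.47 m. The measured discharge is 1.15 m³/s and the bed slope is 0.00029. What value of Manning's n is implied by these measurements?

n = 0.0321

Flow area A = b·y = 2.06 × 1.47 = 3.028 m². Wetted perimeter P = b + 2y = 2.06 + 2×1.47 = 5 m.
Hydraulic radius R = A/P = 3.028/5 = 0.6056 m.
Rearranging Manning's equation: n = (1/Q) A R^(2/3) S^(1/2) = (1/1.15) × 3.028 × 0.6056^(2/3) × √0.00029 = 0.0321.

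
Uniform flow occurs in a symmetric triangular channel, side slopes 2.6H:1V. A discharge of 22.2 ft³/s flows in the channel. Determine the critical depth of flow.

y_c = 1.35 ft

At critical depth, Q² T / (g A³) = 1, i.e. A³/T = Q²/g = 22.2²/32.2 = 15.31.
Trying y = 1.61 ft: A³/T = 36.56 — over.
Trying y = 1.05 ft: A³/T = 4.314 — short.
Trying y = 1.35 ft: A³/T = 15.16 — ≈ 15.31.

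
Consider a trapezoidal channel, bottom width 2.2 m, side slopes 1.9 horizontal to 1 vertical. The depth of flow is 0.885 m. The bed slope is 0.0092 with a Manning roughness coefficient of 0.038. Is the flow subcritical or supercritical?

With bottom width b = 2.2 m and side slope z = 1.9: A = (b + zy)y = (2.2 + 1.9×0.885)×0.885 = 3.435 m²; P = b + 2y√(1+z²) = 2.2 + 2×0.885×2.147 = 6 m.
Hydraulic radius R = A/P = 3.435/6 = 0.5725 m.
V = (1/n) R^(2/3) √S = (1/0.038) × 0.5725^(2/3) × √0.0092 = 1.74 m/s. Hydraulic depth D_h = A/T = 3.435/5.563 = 0.6175 m.
Froude number Fr = V/√(g·D_h) = 1.74/√(9.81×0.6175) = 0.707, which is less than 1, so the flow is subcritical.

subcritical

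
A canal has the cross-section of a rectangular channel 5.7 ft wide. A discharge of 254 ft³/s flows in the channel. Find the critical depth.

y_c = 3.95 ft

For a rectangular channel, critical depth y_c = (q²/g)^(1/3) where q = Q/b = 254/5.7 = 44.56 ft²/s.
So y_c = (44.56²/32.2)^(1/3) = 3.95 ft.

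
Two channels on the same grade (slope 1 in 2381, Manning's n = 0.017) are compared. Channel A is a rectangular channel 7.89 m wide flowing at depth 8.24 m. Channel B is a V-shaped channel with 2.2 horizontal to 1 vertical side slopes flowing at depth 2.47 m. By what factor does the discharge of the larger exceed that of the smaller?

8.62

Channel A: Flow area A = b·y = 7.89 × 8.24 = 65.01 m². Wetted perimeter P = b + 2y = 7.89 + 2×8.24 = 24.37 m. Hydraulic radius R = A/P = 65.01/24.37 = 2.668 m. Q_A = (1/0.017)·65.01·2.668^(2/3)·√0.00042 = 150.8 m³/s.
Channel B: For a triangular section with side slope z = 2.2: A = zy² = 2.2×2.47² = 13.42 m²; P = 2y√(1+z²) = 2×2.47×2.417 = 11.94 m. Hydraulic radius R = A/P = 13.42/11.94 = 1.124 m. Q_B = (1/0.017)·13.42·1.124^(2/3)·√0.00042 = 17.49 m³/s.
The larger discharge is 150.8 m³/s and the smaller is 17.49 m³/s; the ratio is 8.62.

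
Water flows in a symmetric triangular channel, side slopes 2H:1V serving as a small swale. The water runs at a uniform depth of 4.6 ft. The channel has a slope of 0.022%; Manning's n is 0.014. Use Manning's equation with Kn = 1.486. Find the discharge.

Q = 108 ft³/s

For a triangular section with side slope z = 2: A = zy² = 2×4.6² = 42.32 ft²; P = 2y√(1+z²) = 2×4.6×2.236 = 20.57 ft.
Hydraulic radius R = A/P = 42.32/20.57 = 2.057 ft.
Manning's equation: Q = (1.486/n) A R^(2/3) S^(1/2) = (1.486/0.014) × 42.32 × 2.057^(2/3) × 0.00022^(1/2) = 108 ft³/s.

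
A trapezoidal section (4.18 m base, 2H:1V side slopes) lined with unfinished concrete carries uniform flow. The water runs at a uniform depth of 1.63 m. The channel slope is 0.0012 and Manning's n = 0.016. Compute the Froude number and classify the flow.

With bottom width b = 4.18 m and side slope z = 2: A = (b + zy)y = (4.18 + 2×1.63)×1.63 = 12.13 m²; P = b + 2y√(1+z²) = 4.18 + 2×1.63×2.236 = 11.47 m.
Hydraulic radius R = A/P = 12.13/11.47 = 1.057 m.
V = (1/n) R^(2/3) √S = (1/0.016) × 1.057^(2/3) × √0.0012 = 2.247 m/s. Hydraulic depth D_h = A/T = 12.13/10.7 = 1.133 m.
Froude number Fr = V/√(g·D_h) = 2.247/√(9.81×1.133) = 0.674, which is less than 1, so the flow is subcritical.

subcritical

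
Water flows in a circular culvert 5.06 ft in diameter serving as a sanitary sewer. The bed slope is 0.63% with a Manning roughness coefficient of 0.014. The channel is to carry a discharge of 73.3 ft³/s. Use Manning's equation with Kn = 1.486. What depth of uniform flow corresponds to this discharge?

Manning's equation rearranged: A R^(2/3) = nQ / (1.486·√S) = 0.014 × 73.3 / (1.486 × √0.0063) = 8.7.
Try y = 2.67 ft: A R^(2/3) = 12.87 — too large.
Try y = 2.13 ft: A R^(2/3) = 8.696 — ≈ 8.7.

y_n = 2.13 ft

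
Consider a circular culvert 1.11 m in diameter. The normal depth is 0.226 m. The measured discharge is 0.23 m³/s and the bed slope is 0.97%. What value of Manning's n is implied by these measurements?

n = 0.016

For a circular section of diameter D = 1.11 m at depth y = 0.226 m, the central angle is θ = 2 arccos(1 − 2y/D) = 1.873 rad. Then A = (D²/8)(θ − sin θ) = 0.1413 m² and P = Dθ/2 = 1.039 m.
Hydraulic radius R = A/P = 0.1413/1.039 = 0.136 m.
Rearranging Manning's equation: n = (1/Q) A R^(2/3) S^(1/2) = (1/0.23) × 0.1413 × 0.136^(2/3) × √0.0097 = 0.016.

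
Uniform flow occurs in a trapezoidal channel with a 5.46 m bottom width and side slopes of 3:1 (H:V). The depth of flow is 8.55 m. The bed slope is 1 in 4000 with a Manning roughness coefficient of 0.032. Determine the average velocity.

With bottom width b = 5.46 m and side slope z = 3: A = (b + zy)y = (5.46 + 3×8.55)×8.55 = 266 m²; P = b + 2y√(1+z²) = 5.46 + 2×8.55×3.162 = 59.53 m.
Hydraulic radius R = A/P = 266/59.53 = 4.468 m.
From Manning's equation, V = (1/n) R^(2/3) S^(1/2) = (1/0.032) × 4.468^(2/3) × 0.00025^(1/2) = 1.34 m/s.

V = 1.34 m/s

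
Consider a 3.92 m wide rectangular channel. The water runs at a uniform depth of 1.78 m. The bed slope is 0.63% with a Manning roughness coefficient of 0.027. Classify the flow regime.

subcritical

Flow area A = b·y = 3.92 × 1.78 = 6.978 m². Wetted perimeter P = b + 2y = 3.92 + 2×1.78 = 7.48 m.
Hydraulic radius R = A/P = 6.978/7.48 = 0.9328 m.
V = (1/n) R^(2/3) √S = (1/0.027) × 0.9328^(2/3) × √0.0063 = 2.807 m/s. Hydraulic depth D_h = A/T = 6.978/3.92 = 1.78 m.
Froude number Fr = V/√(g·D_h) = 2.807/√(9.81×1.78) = 0.672, which is less than 1, so the flow is subcritical.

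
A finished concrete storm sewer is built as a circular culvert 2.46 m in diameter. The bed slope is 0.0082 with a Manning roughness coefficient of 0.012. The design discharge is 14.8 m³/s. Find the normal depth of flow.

y_n = 1.33 m

Manning's equation rearranged: A R^(2/3) = nQ / (1·√S) = 0.012 × 14.8 / (√0.0082) = 1.961.
Try y = 0.91 m: A R^(2/3) = 1.003 — short.
Try y = 1.65 m: A R^(2/3) = 2.717 — over.
Try y = 1.33 m: A R^(2/3) = 1.958 — matches.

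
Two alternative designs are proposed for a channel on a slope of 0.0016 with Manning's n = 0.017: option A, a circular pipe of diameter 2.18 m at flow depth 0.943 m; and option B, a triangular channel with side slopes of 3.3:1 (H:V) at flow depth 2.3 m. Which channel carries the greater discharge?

Channel A: For a circular section of diameter D = 2.18 m at depth y = 0.943 m, the central angle is θ = 2 arccos(1 − 2y/D) = 2.871 rad. Then A = (D²/8)(θ − sin θ) = 1.547 m² and P = Dθ/2 = 3.129 m. Hydraulic radius R = A/P = 1.547/3.129 = 0.4943 m. Q_A = (1/0.017)·1.547·0.4943^(2/3)·√0.0016 = 2.275 m³/s.
Channel B: For a triangular section with side slope z = 3.3: A = zy² = 3.3×2.3² = 17.46 m²; P = 2y√(1+z²) = 2×2.3×3.448 = 15.86 m. Hydraulic radius R = A/P = 17.46/15.86 = 1.101 m. Q_B = (1/0.017)·17.46·1.101^(2/3)·√0.0016 = 43.79 m³/s.
Q_A = 2.275 m³/s vs Q_B = 43.79 m³/s, so channel B carries more.

channel B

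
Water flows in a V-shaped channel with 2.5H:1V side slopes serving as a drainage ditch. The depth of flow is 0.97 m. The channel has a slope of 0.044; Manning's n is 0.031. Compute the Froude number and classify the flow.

supercritical

For a triangular section with side slope z = 2.5: A = zy² = 2.5×0.97² = 2.352 m²; P = 2y√(1+z²) = 2×0.97×2.693 = 5.224 m.
Hydraulic radius R = A/P = 2.352/5.224 = 0.4503 m.
V = (1/n) R^(2/3) √S = (1/0.031) × 0.4503^(2/3) × √0.044 = 3.975 m/s. Hydraulic depth D_h = A/T = 2.352/4.85 = 0.485 m.
Froude number Fr = V/√(g·D_h) = 3.975/√(9.81×0.485) = 1.82, which is greater than 1, so the flow is supercritical.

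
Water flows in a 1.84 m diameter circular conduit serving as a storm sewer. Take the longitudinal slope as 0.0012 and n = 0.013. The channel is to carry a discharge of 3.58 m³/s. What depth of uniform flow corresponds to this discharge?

Manning's equation rearranged: A R^(2/3) = nQ / (1·√S) = 0.013 × 3.58 / (√0.0012) = 1.343.
Try y = 1.42 m: A R^(2/3) = 1.492 — over.
Try y = 0.941 m: A R^(2/3) = 0.823 — short.
Try y = 1.3 m: A R^(2/3) = 1.343 — ≈ 1.343.

y_n = 1.3 m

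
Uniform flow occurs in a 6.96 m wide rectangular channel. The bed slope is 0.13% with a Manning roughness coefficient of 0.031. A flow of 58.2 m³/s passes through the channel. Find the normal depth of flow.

Manning's equation rearranged: A R^(2/3) = nQ / (1·√S) = 0.031 × 58.2 / (√0.0013) = 50.04.
At y = 5.32 m: A R^(2/3) = 60.79 — high.
At y = 4.57 m: A R^(2/3) = 50.08 — ≈ 50.04.

y_n = 4.57 m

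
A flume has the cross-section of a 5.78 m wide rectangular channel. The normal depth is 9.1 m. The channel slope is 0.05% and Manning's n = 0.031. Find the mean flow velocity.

V = 1.22 m/s

Flow area A = b·y = 5.78 × 9.1 = 52.6 m². Wetted perimeter P = b + 2y = 5.78 + 2×9.1 = 23.98 m.
Hydraulic radius R = A/P = 52.6/23.98 = 2.193 m.
From Manning's equation, V = (1/n) R^(2/3) S^(1/2) = (1/0.031) × 2.193^(2/3) × 0.0005^(1/2) = 1.22 m/s.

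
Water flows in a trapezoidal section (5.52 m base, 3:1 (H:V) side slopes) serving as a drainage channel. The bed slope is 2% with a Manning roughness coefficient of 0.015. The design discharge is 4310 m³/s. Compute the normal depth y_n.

Manning's equation rearranged: A R^(2/3) = nQ / (1·√S) = 0.015 × 4310 / (√0.02) = 457.1.
At y = 8.93 m: A R^(2/3) = 804.3 — high.
At y = 5.79 m: A R^(2/3) = 284.5 — low.
At y = 7.07 m: A R^(2/3) = 457.1 — ≈ 457.1.

y_n = 7.07 m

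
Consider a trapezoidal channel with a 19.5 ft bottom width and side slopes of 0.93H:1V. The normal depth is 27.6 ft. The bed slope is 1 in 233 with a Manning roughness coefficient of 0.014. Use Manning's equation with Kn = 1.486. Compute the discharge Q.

Q = 48300 ft³/s

With bottom width b = 19.5 ft and side slope z = 0.93: A = (b + zy)y = (19.5 + 0.93×27.6)×27.6 = 1247 ft²; P = b + 2y√(1+z²) = 19.5 + 2×27.6×1.366 = 94.88 ft.
Hydraulic radius R = A/P = 1247/94.88 = 13.14 ft.
Manning's equation: Q = (1.486/n) A R^(2/3) S^(1/2) = (1.486/0.014) × 1247 × 13.14^(2/3) × 0.004292^(1/2) = 48300 ft³/s.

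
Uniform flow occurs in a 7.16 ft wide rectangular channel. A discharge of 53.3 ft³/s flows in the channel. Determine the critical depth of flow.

For a rectangular channel, critical depth y_c = (q²/g)^(1/3) where q = Q/b = 53.3/7.16 = 7.444 ft²/s.
So y_c = (7.444²/32.2)^(1/3) = 1.2 ft.

y_c = 1.2 ft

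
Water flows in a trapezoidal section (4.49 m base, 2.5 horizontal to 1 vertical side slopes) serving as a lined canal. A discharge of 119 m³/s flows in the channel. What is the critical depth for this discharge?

At critical depth, Q² T / (g A³) = 1, i.e. A³/T = Q²/g = 119²/9.81 = 1444.
Try y = 3.29 m: A³/T = 3496 — over.
Try y = 2.36 m: A³/T = 905 — short.
Try y = 2.65 m: A³/T = 1440 — matches.

y_c = 2.65 m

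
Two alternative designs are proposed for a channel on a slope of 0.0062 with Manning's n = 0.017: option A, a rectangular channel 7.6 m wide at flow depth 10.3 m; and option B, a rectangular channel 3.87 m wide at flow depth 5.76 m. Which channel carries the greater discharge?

Channel A: Flow area A = b·y = 7.6 × 10.3 = 78.28 m². Wetted perimeter P = b + 2y = 7.6 + 2×10.3 = 28.2 m. Hydraulic radius R = A/P = 78.28/28.2 = 2.776 m. Q_A = (1/0.017)·78.28·2.776^(2/3)·√0.0062 = 716.1 m³/s.
Channel B: Flow area A = b·y = 3.87 × 5.76 = 22.29 m². Wetted perimeter P = b + 2y = 3.87 + 2×5.76 = 15.39 m. Hydraulic radius R = A/P = 22.29/15.39 = 1.448 m. Q_B = (1/0.017)·22.29·1.448^(2/3)·√0.0062 = 132.2 m³/s.
Q_A = 716.1 m³/s vs Q_B = 132.2 m³/s, so channel A carries more.

channel A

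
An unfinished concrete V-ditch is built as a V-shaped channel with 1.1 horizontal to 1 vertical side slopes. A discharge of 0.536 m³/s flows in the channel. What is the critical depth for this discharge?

y_c = 0.546 m

At critical depth, Q² T / (g A³) = 1, i.e. A³/T = Q²/g = 0.536²/9.81 = 0.02929.
Try y = 0.606 m: A³/T = 0.04944 — too large.
Try y = 0.398 m: A³/T = 0.006042 — too small.
Try y = 0.546 m: A³/T = 0.02936 — matches.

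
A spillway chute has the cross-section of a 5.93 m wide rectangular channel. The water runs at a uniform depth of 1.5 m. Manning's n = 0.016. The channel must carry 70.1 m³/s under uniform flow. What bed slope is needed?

Flow area A = b·y = 5.93 × 1.5 = 8.895 m². Wetted perimeter P = b + 2y = 5.93 + 2×1.5 = 8.93 m.
Hydraulic radius R = A/P = 8.895/8.93 = 0.9961 m.
From Manning's equation, S = [nQ / (1 A R^(2/3))]² = [0.016 × 70.1 / (1 × 8.895 × 0.9961^(2/3))]² = 0.016.

S = 0.016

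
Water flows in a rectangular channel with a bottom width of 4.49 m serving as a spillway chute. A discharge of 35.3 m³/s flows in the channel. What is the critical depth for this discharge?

y_c = 1.85 m

For a rectangular channel, critical depth y_c = (q²/g)^(1/3) where q = Q/b = 35.3/4.49 = 7.862 m²/s.
So y_c = (7.862²/9.81)^(1/3) = 1.85 m.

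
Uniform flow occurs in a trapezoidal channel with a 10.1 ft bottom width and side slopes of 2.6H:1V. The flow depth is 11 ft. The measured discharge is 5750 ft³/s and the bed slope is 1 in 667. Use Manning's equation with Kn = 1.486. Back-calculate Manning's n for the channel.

n = 0.014

With bottom width b = 10.1 ft and side slope z = 2.6: A = (b + zy)y = (10.1 + 2.6×11)×11 = 425.7 ft²; P = b + 2y√(1+z²) = 10.1 + 2×11×2.786 = 71.38 ft.
Hydraulic radius R = A/P = 425.7/71.38 = 5.963 ft.
Rearranging Manning's equation: n = (1.486/Q) A R^(2/3) S^(1/2) = (1.486/5750) × 425.7 × 5.963^(2/3) × √0.001499 = 0.014.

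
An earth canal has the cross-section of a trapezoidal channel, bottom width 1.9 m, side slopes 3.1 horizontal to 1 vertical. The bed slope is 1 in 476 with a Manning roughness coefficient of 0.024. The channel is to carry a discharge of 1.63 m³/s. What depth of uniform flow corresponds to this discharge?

y_n = 0.507 m

Manning's equation rearranged: A R^(2/3) = nQ / (1·√S) = 0.024 × 1.63 / (√0.002101) = 0.8535.
Try y = 0.581 m: A R^(2/3) = 1.125 — over.
Try y = 0.361 m: A R^(2/3) = 0.4398 — short.
Try y = 0.507 m: A R^(2/3) = 0.8546 — close enough.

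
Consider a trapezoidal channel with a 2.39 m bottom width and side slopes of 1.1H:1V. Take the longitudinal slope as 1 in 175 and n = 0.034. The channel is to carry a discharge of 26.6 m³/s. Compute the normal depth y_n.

y_n = 2.21 m

Manning's equation rearranged: A R^(2/3) = nQ / (1·√S) = 0.034 × 26.6 / (√0.005714) = 11.96.
Try y = 1.85 m: A R^(2/3) = 8.39 — too small.
Try y = 2.81 m: A R^(2/3) = 19.58 — too large.
Try y = 2.21 m: A R^(2/3) = 11.96 — matches.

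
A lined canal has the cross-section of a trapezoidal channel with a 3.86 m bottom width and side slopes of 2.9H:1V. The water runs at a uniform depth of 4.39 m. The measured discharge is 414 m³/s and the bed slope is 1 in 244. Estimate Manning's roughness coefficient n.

n = 0.02

With bottom width b = 3.86 m and side slope z = 2.9: A = (b + zy)y = (3.86 + 2.9×4.39)×4.39 = 72.83 m²; P = b + 2y√(1+z²) = 3.86 + 2×4.39×3.068 = 30.79 m.
Hydraulic radius R = A/P = 72.83/30.79 = 2.365 m.
Rearranging Manning's equation: n = (1/Q) A R^(2/3) S^(1/2) = (1/414) × 72.83 × 2.365^(2/3) × √0.004098 = 0.02.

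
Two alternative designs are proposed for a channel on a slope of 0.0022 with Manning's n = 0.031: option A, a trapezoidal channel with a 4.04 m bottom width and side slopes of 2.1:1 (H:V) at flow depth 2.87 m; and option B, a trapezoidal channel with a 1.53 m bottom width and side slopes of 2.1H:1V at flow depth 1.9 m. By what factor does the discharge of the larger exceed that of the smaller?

3.83

Channel A: With bottom width b = 4.04 m and side slope z = 2.1: A = (b + zy)y = (4.04 + 2.1×2.87)×2.87 = 28.89 m²; P = b + 2y√(1+z²) = 4.04 + 2×2.87×2.326 = 17.39 m. Hydraulic radius R = A/P = 28.89/17.39 = 1.661 m. Q_A = (1/0.031)·28.89·1.661^(2/3)·√0.0022 = 61.32 m³/s.
Channel B: With bottom width b = 1.53 m and side slope z = 2.1: A = (b + zy)y = (1.53 + 2.1×1.9)×1.9 = 10.49 m²; P = b + 2y√(1+z²) = 1.53 + 2×1.9×2.326 = 10.37 m. Hydraulic radius R = A/P = 10.49/10.37 = 1.012 m. Q_B = (1/0.031)·10.49·1.012^(2/3)·√0.0022 = 15.99 m³/s.
The larger discharge is 61.32 m³/s and the smaller is 15.99 m³/s; the ratio is 3.83.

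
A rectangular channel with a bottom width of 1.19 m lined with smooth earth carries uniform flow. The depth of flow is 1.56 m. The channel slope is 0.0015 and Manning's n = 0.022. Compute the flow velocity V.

V = 1 m/s

Flow area A = b·y = 1.19 × 1.56 = 1.856 m². Wetted perimeter P = b + 2y = 1.19 + 2×1.56 = 4.31 m.
Hydraulic radius R = A/P = 1.856/4.31 = 0.4307 m.
From Manning's equation, V = (1/n) R^(2/3) S^(1/2) = (1/0.022) × 0.4307^(2/3) × 0.0015^(1/2) = 1 m/s.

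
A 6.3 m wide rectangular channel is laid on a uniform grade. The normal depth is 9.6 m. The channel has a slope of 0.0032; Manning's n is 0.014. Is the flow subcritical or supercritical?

subcritical

Flow area A = b·y = 6.3 × 9.6 = 60.48 m². Wetted perimeter P = b + 2y = 6.3 + 2×9.6 = 25.5 m.
Hydraulic radius R = A/P = 60.48/25.5 = 2.372 m.
V = (1/n) R^(2/3) √S = (1/0.014) × 2.372^(2/3) × √0.0032 = 7.186 m/s. Hydraulic depth D_h = A/T = 60.48/6.3 = 9.6 m.
Froude number Fr = V/√(g·D_h) = 7.186/√(9.81×9.6) = 0.74, which is less than 1, so the flow is subcritical.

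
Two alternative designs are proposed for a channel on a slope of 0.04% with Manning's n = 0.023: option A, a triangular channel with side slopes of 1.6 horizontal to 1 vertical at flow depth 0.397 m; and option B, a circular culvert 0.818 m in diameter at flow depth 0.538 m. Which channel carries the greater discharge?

channel B

Channel A: For a triangular section with side slope z = 1.6: A = zy² = 1.6×0.397² = 0.2522 m²; P = 2y√(1+z²) = 2×0.397×1.887 = 1.498 m. Hydraulic radius R = A/P = 0.2522/1.498 = 0.1683 m. Q_A = (1/0.023)·0.2522·0.1683^(2/3)·√0.0004 = 0.06685 m³/s.
Channel B: For a circular section of diameter D = 0.818 m at depth y = 0.538 m, the central angle is θ = 2 arccos(1 − 2y/D) = 3.783 rad. Then A = (D²/8)(θ − sin θ) = 0.3665 m² and P = Dθ/2 = 1.547 m. Hydraulic radius R = A/P = 0.3665/1.547 = 0.2369 m. Q_B = (1/0.023)·0.3665·0.2369^(2/3)·√0.0004 = 0.122 m³/s.
Q_A = 0.06685 m³/s vs Q_B = 0.122 m³/s, so channel B carries more.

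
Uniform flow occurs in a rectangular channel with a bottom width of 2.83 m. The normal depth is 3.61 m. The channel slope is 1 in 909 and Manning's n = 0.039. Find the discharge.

Q = 8.78 m³/s

Flow area A = b·y = 2.83 × 3.61 = 10.22 m². Wetted perimeter P = b + 2y = 2.83 + 2×3.61 = 10.05 m.
Hydraulic radius R = A/P = 10.22/10.05 = 1.017 m.
Manning's equation: Q = (1/n) A R^(2/3) S^(1/2) = (1/0.039) × 10.22 × 1.017^(2/3) × 0.0011^(1/2) = 8.78 m³/s.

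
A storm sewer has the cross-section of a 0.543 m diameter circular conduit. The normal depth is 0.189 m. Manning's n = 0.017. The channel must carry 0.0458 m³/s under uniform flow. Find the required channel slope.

S = 0.00239

For a circular section of diameter D = 0.543 m at depth y = 0.189 m, the central angle is θ = 2 arccos(1 − 2y/D) = 2.524 rad. Then A = (D²/8)(θ − sin θ) = 0.07169 m² and P = Dθ/2 = 0.6853 m.
Hydraulic radius R = A/P = 0.07169/0.6853 = 0.1046 m.
From Manning's equation, S = [nQ / (1 A R^(2/3))]² = [0.017 × 0.0458 / (1 × 0.07169 × 0.1046^(2/3))]² = 0.00239.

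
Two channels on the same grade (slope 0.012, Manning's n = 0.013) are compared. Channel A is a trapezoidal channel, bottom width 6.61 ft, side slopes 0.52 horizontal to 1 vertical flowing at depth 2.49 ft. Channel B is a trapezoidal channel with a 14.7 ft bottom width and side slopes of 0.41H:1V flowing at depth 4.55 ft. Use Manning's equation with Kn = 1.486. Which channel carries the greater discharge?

Channel A: With bottom width b = 6.61 ft and side slope z = 0.52: A = (b + zy)y = (6.61 + 0.52×2.49)×2.49 = 19.68 ft²; P = b + 2y√(1+z²) = 6.61 + 2×2.49×1.127 = 12.22 ft. Hydraulic radius R = A/P = 19.68/12.22 = 1.61 ft. Q_A = (1.486/0.013)·19.68·1.61^(2/3)·√0.012 = 338.6 ft³/s.
Channel B: With bottom width b = 14.7 ft and side slope z = 0.41: A = (b + zy)y = (14.7 + 0.41×4.55)×4.55 = 75.37 ft²; P = b + 2y√(1+z²) = 14.7 + 2×4.55×1.081 = 24.54 ft. Hydraulic radius R = A/P = 75.37/24.54 = 3.072 ft. Q_B = (1.486/0.013)·75.37·3.072^(2/3)·√0.012 = 1994 ft³/s.
Q_A = 338.6 ft³/s vs Q_B = 1994 ft³/s, so channel B carries more.

channel B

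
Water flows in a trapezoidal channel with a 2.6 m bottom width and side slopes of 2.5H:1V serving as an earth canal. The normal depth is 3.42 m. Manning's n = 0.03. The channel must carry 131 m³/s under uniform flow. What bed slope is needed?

With bottom width b = 2.6 m and side slope z = 2.5: A = (b + zy)y = (2.6 + 2.5×3.42)×3.42 = 38.13 m²; P = b + 2y√(1+z²) = 2.6 + 2×3.42×2.693 = 21.02 m.
Hydraulic radius R = A/P = 38.13/21.02 = 1.814 m.
From Manning's equation, S = [nQ / (1 A R^(2/3))]² = [0.03 × 131 / (1 × 38.13 × 1.814^(2/3))]² = 0.0048.

S = 0.0048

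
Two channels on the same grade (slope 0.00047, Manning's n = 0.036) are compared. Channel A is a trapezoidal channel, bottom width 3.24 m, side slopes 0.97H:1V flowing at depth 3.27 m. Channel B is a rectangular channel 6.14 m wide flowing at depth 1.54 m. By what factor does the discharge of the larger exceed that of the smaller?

Channel A: With bottom width b = 3.24 m and side slope z = 0.97: A = (b + zy)y = (3.24 + 0.97×3.27)×3.27 = 20.97 m²; P = b + 2y√(1+z²) = 3.24 + 2×3.27×1.393 = 12.35 m. Hydraulic radius R = A/P = 20.97/12.35 = 1.698 m. Q_A = (1/0.036)·20.97·1.698^(2/3)·√0.00047 = 17.97 m³/s.
Channel B: Flow area A = b·y = 6.14 × 1.54 = 9.456 m². Wetted perimeter P = b + 2y = 6.14 + 2×1.54 = 9.22 m. Hydraulic radius R = A/P = 9.456/9.22 = 1.026 m. Q_B = (1/0.036)·9.456·1.026^(2/3)·√0.00047 = 5.791 m³/s.
The larger discharge is 17.97 m³/s and the smaller is 5.791 m³/s; the ratio is 3.1.

3.1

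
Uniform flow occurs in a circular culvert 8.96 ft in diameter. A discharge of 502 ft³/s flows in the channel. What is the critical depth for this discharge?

At critical depth, Q² T / (g A³) = 1, i.e. A³/T = Q²/g = 502²/32.2 = 7826.
Try y = 4.2 ft: A³/T = 2733 — short.
Try y = 6.02 ft: A³/T = 10860 — over.
Try y = 5.53 ft: A³/T = 7825 — close enough.

y_c = 5.53 ft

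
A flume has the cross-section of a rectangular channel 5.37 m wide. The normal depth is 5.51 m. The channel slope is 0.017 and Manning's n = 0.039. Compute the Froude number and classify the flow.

subcritical

Flow area A = b·y = 5.37 × 5.51 = 29.59 m². Wetted perimeter P = b + 2y = 5.37 + 2×5.51 = 16.39 m.
Hydraulic radius R = A/P = 29.59/16.39 = 1.805 m.
V = (1/n) R^(2/3) √S = (1/0.039) × 1.805^(2/3) × √0.017 = 4.957 m/s. Hydraulic depth D_h = A/T = 29.59/5.37 = 5.51 m.
Froude number Fr = V/√(g·D_h) = 4.957/√(9.81×5.51) = 0.674, which is less than 1, so the flow is subcritical.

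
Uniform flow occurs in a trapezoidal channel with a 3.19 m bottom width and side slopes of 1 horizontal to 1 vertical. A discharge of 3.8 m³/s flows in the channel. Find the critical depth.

y_c = 0.497 m

At critical depth, Q² T / (g A³) = 1, i.e. A³/T = Q²/g = 3.8²/9.81 = 1.472.
Trying y = 0.621 m: A³/T = 2.991 — over.
Trying y = 0.43 m: A³/T = 0.9313 — short.
Trying y = 0.497 m: A³/T = 1.471 — matches.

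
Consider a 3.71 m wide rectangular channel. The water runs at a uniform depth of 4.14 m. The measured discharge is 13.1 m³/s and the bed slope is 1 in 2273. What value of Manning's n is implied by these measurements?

n = 0.029

Flow area A = b·y = 3.71 × 4.14 = 15.36 m². Wetted perimeter P = b + 2y = 3.71 + 2×4.14 = 11.99 m.
Hydraulic radius R = A/P = 15.36/11.99 = 1.281 m.
Rearranging Manning's equation: n = (1/Q) A R^(2/3) S^(1/2) = (1/13.1) × 15.36 × 1.281^(2/3) × √0.0004399 = 0.029.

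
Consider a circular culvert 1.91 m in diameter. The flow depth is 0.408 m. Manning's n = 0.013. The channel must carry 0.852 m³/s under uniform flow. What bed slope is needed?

S = 0.004

For a circular section of diameter D = 1.91 m at depth y = 0.408 m, the central angle is θ = 2 arccos(1 − 2y/D) = 1.922 rad. Then A = (D²/8)(θ − sin θ) = 0.4482 m² and P = Dθ/2 = 1.835 m.
Hydraulic radius R = A/P = 0.4482/1.835 = 0.2442 m.
From Manning's equation, S = [nQ / (1 A R^(2/3))]² = [0.013 × 0.852 / (1 × 0.4482 × 0.2442^(2/3))]² = 0.004.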